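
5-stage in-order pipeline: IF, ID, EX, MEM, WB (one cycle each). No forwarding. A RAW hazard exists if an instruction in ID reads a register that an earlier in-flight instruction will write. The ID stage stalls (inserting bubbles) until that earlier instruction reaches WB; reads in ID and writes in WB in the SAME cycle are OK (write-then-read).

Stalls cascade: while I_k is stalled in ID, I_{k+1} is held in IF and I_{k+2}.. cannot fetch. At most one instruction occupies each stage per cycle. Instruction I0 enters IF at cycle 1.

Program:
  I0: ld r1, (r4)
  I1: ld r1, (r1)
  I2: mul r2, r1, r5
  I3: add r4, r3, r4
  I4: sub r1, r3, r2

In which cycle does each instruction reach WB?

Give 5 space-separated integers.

I0 ld r1 <- r4: IF@1 ID@2 stall=0 (-) EX@3 MEM@4 WB@5
I1 ld r1 <- r1: IF@2 ID@3 stall=2 (RAW on I0.r1 (WB@5)) EX@6 MEM@7 WB@8
I2 mul r2 <- r1,r5: IF@3 ID@6 stall=2 (RAW on I1.r1 (WB@8)) EX@9 MEM@10 WB@11
I3 add r4 <- r3,r4: IF@6 ID@9 stall=0 (-) EX@10 MEM@11 WB@12
I4 sub r1 <- r3,r2: IF@9 ID@10 stall=1 (RAW on I2.r2 (WB@11)) EX@12 MEM@13 WB@14

Answer: 5 8 11 12 14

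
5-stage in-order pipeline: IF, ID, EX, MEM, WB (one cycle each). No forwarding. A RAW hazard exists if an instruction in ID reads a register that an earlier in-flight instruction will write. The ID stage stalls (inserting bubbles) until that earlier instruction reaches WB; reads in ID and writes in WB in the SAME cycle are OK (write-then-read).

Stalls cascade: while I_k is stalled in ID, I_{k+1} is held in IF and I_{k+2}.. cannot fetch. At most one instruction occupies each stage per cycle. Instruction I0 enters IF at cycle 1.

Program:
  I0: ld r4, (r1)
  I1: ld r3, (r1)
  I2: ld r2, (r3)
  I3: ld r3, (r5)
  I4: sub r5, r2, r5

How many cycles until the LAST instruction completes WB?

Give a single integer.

I0 ld r4 <- r1: IF@1 ID@2 stall=0 (-) EX@3 MEM@4 WB@5
I1 ld r3 <- r1: IF@2 ID@3 stall=0 (-) EX@4 MEM@5 WB@6
I2 ld r2 <- r3: IF@3 ID@4 stall=2 (RAW on I1.r3 (WB@6)) EX@7 MEM@8 WB@9
I3 ld r3 <- r5: IF@4 ID@7 stall=0 (-) EX@8 MEM@9 WB@10
I4 sub r5 <- r2,r5: IF@7 ID@8 stall=1 (RAW on I2.r2 (WB@9)) EX@10 MEM@11 WB@12

Answer: 12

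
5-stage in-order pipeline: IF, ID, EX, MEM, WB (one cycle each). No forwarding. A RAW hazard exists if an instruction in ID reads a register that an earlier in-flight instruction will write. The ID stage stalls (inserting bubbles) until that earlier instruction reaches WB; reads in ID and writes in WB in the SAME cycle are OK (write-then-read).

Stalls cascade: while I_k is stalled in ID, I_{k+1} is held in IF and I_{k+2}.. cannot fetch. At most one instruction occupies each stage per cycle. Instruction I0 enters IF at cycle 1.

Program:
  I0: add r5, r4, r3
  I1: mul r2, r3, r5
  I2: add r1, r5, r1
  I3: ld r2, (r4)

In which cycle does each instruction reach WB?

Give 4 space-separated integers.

I0 add r5 <- r4,r3: IF@1 ID@2 stall=0 (-) EX@3 MEM@4 WB@5
I1 mul r2 <- r3,r5: IF@2 ID@3 stall=2 (RAW on I0.r5 (WB@5)) EX@6 MEM@7 WB@8
I2 add r1 <- r5,r1: IF@3 ID@6 stall=0 (-) EX@7 MEM@8 WB@9
I3 ld r2 <- r4: IF@6 ID@7 stall=0 (-) EX@8 MEM@9 WB@10

Answer: 5 8 9 10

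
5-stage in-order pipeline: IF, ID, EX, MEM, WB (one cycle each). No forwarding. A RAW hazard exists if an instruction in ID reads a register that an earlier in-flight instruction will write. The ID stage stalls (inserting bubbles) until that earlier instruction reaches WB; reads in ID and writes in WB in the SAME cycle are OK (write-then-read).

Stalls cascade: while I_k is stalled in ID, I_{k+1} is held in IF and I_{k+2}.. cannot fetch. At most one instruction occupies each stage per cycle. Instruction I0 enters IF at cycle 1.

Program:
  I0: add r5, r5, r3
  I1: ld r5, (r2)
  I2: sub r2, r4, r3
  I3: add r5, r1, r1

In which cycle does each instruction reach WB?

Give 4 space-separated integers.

I0 add r5 <- r5,r3: IF@1 ID@2 stall=0 (-) EX@3 MEM@4 WB@5
I1 ld r5 <- r2: IF@2 ID@3 stall=0 (-) EX@4 MEM@5 WB@6
I2 sub r2 <- r4,r3: IF@3 ID@4 stall=0 (-) EX@5 MEM@6 WB@7
I3 add r5 <- r1,r1: IF@4 ID@5 stall=0 (-) EX@6 MEM@7 WB@8

Answer: 5 6 7 8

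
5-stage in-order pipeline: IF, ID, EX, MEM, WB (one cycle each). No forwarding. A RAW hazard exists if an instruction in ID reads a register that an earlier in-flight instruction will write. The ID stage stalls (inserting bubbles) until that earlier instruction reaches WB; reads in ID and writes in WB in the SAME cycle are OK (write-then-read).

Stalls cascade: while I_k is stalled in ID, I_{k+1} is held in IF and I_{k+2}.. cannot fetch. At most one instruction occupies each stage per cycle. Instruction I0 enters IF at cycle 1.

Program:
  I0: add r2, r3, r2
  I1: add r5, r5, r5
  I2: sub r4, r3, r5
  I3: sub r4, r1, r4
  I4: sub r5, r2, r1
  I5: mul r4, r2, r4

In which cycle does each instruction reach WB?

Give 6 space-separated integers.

Answer: 5 6 9 12 13 15

Derivation:
I0 add r2 <- r3,r2: IF@1 ID@2 stall=0 (-) EX@3 MEM@4 WB@5
I1 add r5 <- r5,r5: IF@2 ID@3 stall=0 (-) EX@4 MEM@5 WB@6
I2 sub r4 <- r3,r5: IF@3 ID@4 stall=2 (RAW on I1.r5 (WB@6)) EX@7 MEM@8 WB@9
I3 sub r4 <- r1,r4: IF@4 ID@7 stall=2 (RAW on I2.r4 (WB@9)) EX@10 MEM@11 WB@12
I4 sub r5 <- r2,r1: IF@7 ID@10 stall=0 (-) EX@11 MEM@12 WB@13
I5 mul r4 <- r2,r4: IF@10 ID@11 stall=1 (RAW on I3.r4 (WB@12)) EX@13 MEM@14 WB@15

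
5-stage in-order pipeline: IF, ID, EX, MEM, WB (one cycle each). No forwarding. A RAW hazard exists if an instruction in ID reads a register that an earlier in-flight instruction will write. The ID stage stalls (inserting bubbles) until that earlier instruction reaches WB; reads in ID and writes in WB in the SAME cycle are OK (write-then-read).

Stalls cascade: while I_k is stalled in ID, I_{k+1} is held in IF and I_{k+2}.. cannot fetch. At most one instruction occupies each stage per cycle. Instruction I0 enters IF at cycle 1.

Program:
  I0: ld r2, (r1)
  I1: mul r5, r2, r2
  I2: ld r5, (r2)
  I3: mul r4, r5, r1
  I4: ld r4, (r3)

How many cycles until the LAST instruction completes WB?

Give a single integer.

I0 ld r2 <- r1: IF@1 ID@2 stall=0 (-) EX@3 MEM@4 WB@5
I1 mul r5 <- r2,r2: IF@2 ID@3 stall=2 (RAW on I0.r2 (WB@5)) EX@6 MEM@7 WB@8
I2 ld r5 <- r2: IF@3 ID@6 stall=0 (-) EX@7 MEM@8 WB@9
I3 mul r4 <- r5,r1: IF@6 ID@7 stall=2 (RAW on I2.r5 (WB@9)) EX@10 MEM@11 WB@12
I4 ld r4 <- r3: IF@7 ID@10 stall=0 (-) EX@11 MEM@12 WB@13

Answer: 13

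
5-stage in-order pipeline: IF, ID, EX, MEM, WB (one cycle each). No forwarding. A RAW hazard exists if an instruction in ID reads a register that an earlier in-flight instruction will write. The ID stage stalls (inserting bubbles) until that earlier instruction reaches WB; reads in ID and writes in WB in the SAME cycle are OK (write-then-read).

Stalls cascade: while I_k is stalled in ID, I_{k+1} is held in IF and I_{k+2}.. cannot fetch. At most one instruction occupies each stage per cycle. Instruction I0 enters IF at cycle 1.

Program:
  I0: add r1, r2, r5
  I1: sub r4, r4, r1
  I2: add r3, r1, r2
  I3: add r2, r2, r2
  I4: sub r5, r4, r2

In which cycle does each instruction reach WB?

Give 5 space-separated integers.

I0 add r1 <- r2,r5: IF@1 ID@2 stall=0 (-) EX@3 MEM@4 WB@5
I1 sub r4 <- r4,r1: IF@2 ID@3 stall=2 (RAW on I0.r1 (WB@5)) EX@6 MEM@7 WB@8
I2 add r3 <- r1,r2: IF@3 ID@6 stall=0 (-) EX@7 MEM@8 WB@9
I3 add r2 <- r2,r2: IF@6 ID@7 stall=0 (-) EX@8 MEM@9 WB@10
I4 sub r5 <- r4,r2: IF@7 ID@8 stall=2 (RAW on I3.r2 (WB@10)) EX@11 MEM@12 WB@13

Answer: 5 8 9 10 13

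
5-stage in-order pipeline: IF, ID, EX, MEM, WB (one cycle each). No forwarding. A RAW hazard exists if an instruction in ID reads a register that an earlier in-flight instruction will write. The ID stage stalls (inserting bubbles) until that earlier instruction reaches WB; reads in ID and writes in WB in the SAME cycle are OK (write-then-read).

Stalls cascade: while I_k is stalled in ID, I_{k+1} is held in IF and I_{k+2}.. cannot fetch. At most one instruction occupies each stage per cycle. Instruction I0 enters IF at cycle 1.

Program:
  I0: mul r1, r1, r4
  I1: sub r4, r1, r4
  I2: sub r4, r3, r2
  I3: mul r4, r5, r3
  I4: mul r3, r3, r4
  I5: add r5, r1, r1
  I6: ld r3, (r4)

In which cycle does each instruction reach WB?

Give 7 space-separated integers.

Answer: 5 8 9 10 13 14 15

Derivation:
I0 mul r1 <- r1,r4: IF@1 ID@2 stall=0 (-) EX@3 MEM@4 WB@5
I1 sub r4 <- r1,r4: IF@2 ID@3 stall=2 (RAW on I0.r1 (WB@5)) EX@6 MEM@7 WB@8
I2 sub r4 <- r3,r2: IF@3 ID@6 stall=0 (-) EX@7 MEM@8 WB@9
I3 mul r4 <- r5,r3: IF@6 ID@7 stall=0 (-) EX@8 MEM@9 WB@10
I4 mul r3 <- r3,r4: IF@7 ID@8 stall=2 (RAW on I3.r4 (WB@10)) EX@11 MEM@12 WB@13
I5 add r5 <- r1,r1: IF@8 ID@11 stall=0 (-) EX@12 MEM@13 WB@14
I6 ld r3 <- r4: IF@11 ID@12 stall=0 (-) EX@13 MEM@14 WB@15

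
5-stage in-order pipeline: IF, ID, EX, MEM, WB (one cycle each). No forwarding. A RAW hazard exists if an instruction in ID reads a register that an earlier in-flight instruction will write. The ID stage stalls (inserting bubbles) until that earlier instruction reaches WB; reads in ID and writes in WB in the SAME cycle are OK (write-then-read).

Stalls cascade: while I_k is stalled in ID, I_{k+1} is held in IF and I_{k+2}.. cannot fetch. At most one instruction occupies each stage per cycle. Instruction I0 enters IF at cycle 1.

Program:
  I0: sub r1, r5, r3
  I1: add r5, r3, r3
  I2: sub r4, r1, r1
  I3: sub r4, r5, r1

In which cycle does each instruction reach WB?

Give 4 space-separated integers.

Answer: 5 6 8 9

Derivation:
I0 sub r1 <- r5,r3: IF@1 ID@2 stall=0 (-) EX@3 MEM@4 WB@5
I1 add r5 <- r3,r3: IF@2 ID@3 stall=0 (-) EX@4 MEM@5 WB@6
I2 sub r4 <- r1,r1: IF@3 ID@4 stall=1 (RAW on I0.r1 (WB@5)) EX@6 MEM@7 WB@8
I3 sub r4 <- r5,r1: IF@4 ID@6 stall=0 (-) EX@7 MEM@8 WB@9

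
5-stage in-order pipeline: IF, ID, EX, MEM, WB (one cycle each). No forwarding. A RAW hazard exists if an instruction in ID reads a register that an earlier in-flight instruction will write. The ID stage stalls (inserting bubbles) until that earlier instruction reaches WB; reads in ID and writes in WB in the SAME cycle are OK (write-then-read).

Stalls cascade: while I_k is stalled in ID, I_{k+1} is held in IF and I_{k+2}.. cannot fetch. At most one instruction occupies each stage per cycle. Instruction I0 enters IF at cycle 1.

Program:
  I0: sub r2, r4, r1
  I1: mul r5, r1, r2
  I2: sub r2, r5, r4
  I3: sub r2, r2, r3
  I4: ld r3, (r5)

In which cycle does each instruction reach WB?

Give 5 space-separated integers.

Answer: 5 8 11 14 15

Derivation:
I0 sub r2 <- r4,r1: IF@1 ID@2 stall=0 (-) EX@3 MEM@4 WB@5
I1 mul r5 <- r1,r2: IF@2 ID@3 stall=2 (RAW on I0.r2 (WB@5)) EX@6 MEM@7 WB@8
I2 sub r2 <- r5,r4: IF@3 ID@6 stall=2 (RAW on I1.r5 (WB@8)) EX@9 MEM@10 WB@11
I3 sub r2 <- r2,r3: IF@6 ID@9 stall=2 (RAW on I2.r2 (WB@11)) EX@12 MEM@13 WB@14
I4 ld r3 <- r5: IF@9 ID@12 stall=0 (-) EX@13 MEM@14 WB@15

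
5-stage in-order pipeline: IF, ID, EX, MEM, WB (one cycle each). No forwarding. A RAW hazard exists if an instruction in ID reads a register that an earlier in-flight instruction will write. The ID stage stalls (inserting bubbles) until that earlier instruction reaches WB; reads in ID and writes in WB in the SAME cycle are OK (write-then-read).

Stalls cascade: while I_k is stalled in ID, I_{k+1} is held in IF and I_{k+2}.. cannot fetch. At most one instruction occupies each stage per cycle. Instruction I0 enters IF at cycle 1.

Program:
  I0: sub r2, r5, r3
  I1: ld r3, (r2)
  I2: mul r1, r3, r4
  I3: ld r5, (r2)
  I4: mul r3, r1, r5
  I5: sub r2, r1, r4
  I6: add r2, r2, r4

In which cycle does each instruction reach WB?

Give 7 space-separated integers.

Answer: 5 8 11 12 15 16 19

Derivation:
I0 sub r2 <- r5,r3: IF@1 ID@2 stall=0 (-) EX@3 MEM@4 WB@5
I1 ld r3 <- r2: IF@2 ID@3 stall=2 (RAW on I0.r2 (WB@5)) EX@6 MEM@7 WB@8
I2 mul r1 <- r3,r4: IF@3 ID@6 stall=2 (RAW on I1.r3 (WB@8)) EX@9 MEM@10 WB@11
I3 ld r5 <- r2: IF@6 ID@9 stall=0 (-) EX@10 MEM@11 WB@12
I4 mul r3 <- r1,r5: IF@9 ID@10 stall=2 (RAW on I3.r5 (WB@12)) EX@13 MEM@14 WB@15
I5 sub r2 <- r1,r4: IF@10 ID@13 stall=0 (-) EX@14 MEM@15 WB@16
I6 add r2 <- r2,r4: IF@13 ID@14 stall=2 (RAW on I5.r2 (WB@16)) EX@17 MEM@18 WB@19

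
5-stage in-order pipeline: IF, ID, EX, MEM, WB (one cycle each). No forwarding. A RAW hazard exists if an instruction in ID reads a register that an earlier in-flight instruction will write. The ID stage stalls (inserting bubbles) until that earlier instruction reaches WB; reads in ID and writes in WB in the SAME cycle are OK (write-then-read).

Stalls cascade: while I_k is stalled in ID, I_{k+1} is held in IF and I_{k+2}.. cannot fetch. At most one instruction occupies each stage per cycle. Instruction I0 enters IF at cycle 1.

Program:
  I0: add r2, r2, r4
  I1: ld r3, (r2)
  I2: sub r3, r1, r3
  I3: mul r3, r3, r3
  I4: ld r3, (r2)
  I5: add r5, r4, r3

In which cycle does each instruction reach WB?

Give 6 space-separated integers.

I0 add r2 <- r2,r4: IF@1 ID@2 stall=0 (-) EX@3 MEM@4 WB@5
I1 ld r3 <- r2: IF@2 ID@3 stall=2 (RAW on I0.r2 (WB@5)) EX@6 MEM@7 WB@8
I2 sub r3 <- r1,r3: IF@3 ID@6 stall=2 (RAW on I1.r3 (WB@8)) EX@9 MEM@10 WB@11
I3 mul r3 <- r3,r3: IF@6 ID@9 stall=2 (RAW on I2.r3 (WB@11)) EX@12 MEM@13 WB@14
I4 ld r3 <- r2: IF@9 ID@12 stall=0 (-) EX@13 MEM@14 WB@15
I5 add r5 <- r4,r3: IF@12 ID@13 stall=2 (RAW on I4.r3 (WB@15)) EX@16 MEM@17 WB@18

Answer: 5 8 11 14 15 18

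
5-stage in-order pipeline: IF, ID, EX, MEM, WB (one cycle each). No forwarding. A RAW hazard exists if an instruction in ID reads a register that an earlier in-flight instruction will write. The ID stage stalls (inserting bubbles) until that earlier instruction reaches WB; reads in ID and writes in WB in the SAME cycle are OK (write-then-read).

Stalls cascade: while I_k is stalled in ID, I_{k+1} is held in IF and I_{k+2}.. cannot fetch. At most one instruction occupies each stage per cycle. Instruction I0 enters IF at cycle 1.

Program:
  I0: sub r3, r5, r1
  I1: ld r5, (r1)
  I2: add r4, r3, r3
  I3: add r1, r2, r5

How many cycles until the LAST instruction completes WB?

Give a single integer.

Answer: 9

Derivation:
I0 sub r3 <- r5,r1: IF@1 ID@2 stall=0 (-) EX@3 MEM@4 WB@5
I1 ld r5 <- r1: IF@2 ID@3 stall=0 (-) EX@4 MEM@5 WB@6
I2 add r4 <- r3,r3: IF@3 ID@4 stall=1 (RAW on I0.r3 (WB@5)) EX@6 MEM@7 WB@8
I3 add r1 <- r2,r5: IF@4 ID@6 stall=0 (-) EX@7 MEM@8 WB@9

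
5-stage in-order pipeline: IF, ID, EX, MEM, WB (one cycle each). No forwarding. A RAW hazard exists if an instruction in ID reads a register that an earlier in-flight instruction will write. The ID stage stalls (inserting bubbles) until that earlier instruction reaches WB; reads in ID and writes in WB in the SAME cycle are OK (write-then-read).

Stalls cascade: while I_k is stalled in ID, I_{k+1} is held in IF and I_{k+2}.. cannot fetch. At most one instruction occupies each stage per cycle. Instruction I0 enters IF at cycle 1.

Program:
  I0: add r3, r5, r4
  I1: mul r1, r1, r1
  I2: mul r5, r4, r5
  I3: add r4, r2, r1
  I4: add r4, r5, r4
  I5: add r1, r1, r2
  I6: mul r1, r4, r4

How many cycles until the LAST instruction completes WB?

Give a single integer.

I0 add r3 <- r5,r4: IF@1 ID@2 stall=0 (-) EX@3 MEM@4 WB@5
I1 mul r1 <- r1,r1: IF@2 ID@3 stall=0 (-) EX@4 MEM@5 WB@6
I2 mul r5 <- r4,r5: IF@3 ID@4 stall=0 (-) EX@5 MEM@6 WB@7
I3 add r4 <- r2,r1: IF@4 ID@5 stall=1 (RAW on I1.r1 (WB@6)) EX@7 MEM@8 WB@9
I4 add r4 <- r5,r4: IF@5 ID@7 stall=2 (RAW on I3.r4 (WB@9)) EX@10 MEM@11 WB@12
I5 add r1 <- r1,r2: IF@7 ID@10 stall=0 (-) EX@11 MEM@12 WB@13
I6 mul r1 <- r4,r4: IF@10 ID@11 stall=1 (RAW on I4.r4 (WB@12)) EX@13 MEM@14 WB@15

Answer: 15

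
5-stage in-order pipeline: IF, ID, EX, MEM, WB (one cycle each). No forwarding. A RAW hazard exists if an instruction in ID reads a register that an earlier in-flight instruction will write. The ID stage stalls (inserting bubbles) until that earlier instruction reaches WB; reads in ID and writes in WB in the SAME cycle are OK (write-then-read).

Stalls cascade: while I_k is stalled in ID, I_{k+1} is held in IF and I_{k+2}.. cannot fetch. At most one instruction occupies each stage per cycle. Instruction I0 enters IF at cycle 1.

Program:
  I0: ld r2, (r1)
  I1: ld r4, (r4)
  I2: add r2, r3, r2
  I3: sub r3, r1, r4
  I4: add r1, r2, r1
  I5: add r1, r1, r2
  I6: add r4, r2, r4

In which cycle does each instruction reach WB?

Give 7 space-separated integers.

Answer: 5 6 8 9 11 14 15

Derivation:
I0 ld r2 <- r1: IF@1 ID@2 stall=0 (-) EX@3 MEM@4 WB@5
I1 ld r4 <- r4: IF@2 ID@3 stall=0 (-) EX@4 MEM@5 WB@6
I2 add r2 <- r3,r2: IF@3 ID@4 stall=1 (RAW on I0.r2 (WB@5)) EX@6 MEM@7 WB@8
I3 sub r3 <- r1,r4: IF@4 ID@6 stall=0 (-) EX@7 MEM@8 WB@9
I4 add r1 <- r2,r1: IF@6 ID@7 stall=1 (RAW on I2.r2 (WB@8)) EX@9 MEM@10 WB@11
I5 add r1 <- r1,r2: IF@7 ID@9 stall=2 (RAW on I4.r1 (WB@11)) EX@12 MEM@13 WB@14
I6 add r4 <- r2,r4: IF@9 ID@12 stall=0 (-) EX@13 MEM@14 WB@15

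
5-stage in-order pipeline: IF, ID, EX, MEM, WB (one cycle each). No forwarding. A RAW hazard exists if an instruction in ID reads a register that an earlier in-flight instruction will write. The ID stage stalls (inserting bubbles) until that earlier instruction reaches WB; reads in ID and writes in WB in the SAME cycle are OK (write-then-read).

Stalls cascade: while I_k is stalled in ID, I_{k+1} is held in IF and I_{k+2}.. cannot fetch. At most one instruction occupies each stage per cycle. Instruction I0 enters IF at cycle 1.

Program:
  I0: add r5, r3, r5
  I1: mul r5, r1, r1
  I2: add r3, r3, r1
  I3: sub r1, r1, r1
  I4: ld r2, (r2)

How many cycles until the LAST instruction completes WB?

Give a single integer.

Answer: 9

Derivation:
I0 add r5 <- r3,r5: IF@1 ID@2 stall=0 (-) EX@3 MEM@4 WB@5
I1 mul r5 <- r1,r1: IF@2 ID@3 stall=0 (-) EX@4 MEM@5 WB@6
I2 add r3 <- r3,r1: IF@3 ID@4 stall=0 (-) EX@5 MEM@6 WB@7
I3 sub r1 <- r1,r1: IF@4 ID@5 stall=0 (-) EX@6 MEM@7 WB@8
I4 ld r2 <- r2: IF@5 ID@6 stall=0 (-) EX@7 MEM@8 WB@9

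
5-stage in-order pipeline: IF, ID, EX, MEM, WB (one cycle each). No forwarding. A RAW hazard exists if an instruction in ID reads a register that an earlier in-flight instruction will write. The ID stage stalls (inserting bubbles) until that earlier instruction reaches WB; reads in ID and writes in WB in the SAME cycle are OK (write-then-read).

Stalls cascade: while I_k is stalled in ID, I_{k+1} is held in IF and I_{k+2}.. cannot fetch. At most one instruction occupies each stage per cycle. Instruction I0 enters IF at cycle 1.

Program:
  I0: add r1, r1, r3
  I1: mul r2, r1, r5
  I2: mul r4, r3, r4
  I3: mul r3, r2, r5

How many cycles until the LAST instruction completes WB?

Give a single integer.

I0 add r1 <- r1,r3: IF@1 ID@2 stall=0 (-) EX@3 MEM@4 WB@5
I1 mul r2 <- r1,r5: IF@2 ID@3 stall=2 (RAW on I0.r1 (WB@5)) EX@6 MEM@7 WB@8
I2 mul r4 <- r3,r4: IF@3 ID@6 stall=0 (-) EX@7 MEM@8 WB@9
I3 mul r3 <- r2,r5: IF@6 ID@7 stall=1 (RAW on I1.r2 (WB@8)) EX@9 MEM@10 WB@11

Answer: 11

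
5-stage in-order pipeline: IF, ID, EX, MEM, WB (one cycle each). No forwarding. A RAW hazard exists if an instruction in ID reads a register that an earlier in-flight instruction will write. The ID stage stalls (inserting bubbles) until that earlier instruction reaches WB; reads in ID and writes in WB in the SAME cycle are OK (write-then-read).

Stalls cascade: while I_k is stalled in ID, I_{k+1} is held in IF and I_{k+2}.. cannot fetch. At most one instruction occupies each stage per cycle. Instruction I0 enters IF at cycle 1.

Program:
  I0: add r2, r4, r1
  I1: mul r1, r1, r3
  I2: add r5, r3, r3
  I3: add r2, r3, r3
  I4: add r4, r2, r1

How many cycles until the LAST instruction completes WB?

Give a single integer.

I0 add r2 <- r4,r1: IF@1 ID@2 stall=0 (-) EX@3 MEM@4 WB@5
I1 mul r1 <- r1,r3: IF@2 ID@3 stall=0 (-) EX@4 MEM@5 WB@6
I2 add r5 <- r3,r3: IF@3 ID@4 stall=0 (-) EX@5 MEM@6 WB@7
I3 add r2 <- r3,r3: IF@4 ID@5 stall=0 (-) EX@6 MEM@7 WB@8
I4 add r4 <- r2,r1: IF@5 ID@6 stall=2 (RAW on I3.r2 (WB@8)) EX@9 MEM@10 WB@11

Answer: 11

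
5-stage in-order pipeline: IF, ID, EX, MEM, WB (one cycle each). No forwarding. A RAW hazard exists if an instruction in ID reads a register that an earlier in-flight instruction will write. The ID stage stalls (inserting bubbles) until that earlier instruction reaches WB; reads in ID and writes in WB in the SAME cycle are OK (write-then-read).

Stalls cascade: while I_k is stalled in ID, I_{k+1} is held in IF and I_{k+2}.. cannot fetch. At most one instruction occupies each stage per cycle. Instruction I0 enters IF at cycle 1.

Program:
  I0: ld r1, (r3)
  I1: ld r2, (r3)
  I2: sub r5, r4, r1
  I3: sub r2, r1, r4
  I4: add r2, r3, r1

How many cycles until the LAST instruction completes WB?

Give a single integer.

Answer: 10

Derivation:
I0 ld r1 <- r3: IF@1 ID@2 stall=0 (-) EX@3 MEM@4 WB@5
I1 ld r2 <- r3: IF@2 ID@3 stall=0 (-) EX@4 MEM@5 WB@6
I2 sub r5 <- r4,r1: IF@3 ID@4 stall=1 (RAW on I0.r1 (WB@5)) EX@6 MEM@7 WB@8
I3 sub r2 <- r1,r4: IF@4 ID@6 stall=0 (-) EX@7 MEM@8 WB@9
I4 add r2 <- r3,r1: IF@6 ID@7 stall=0 (-) EX@8 MEM@9 WB@10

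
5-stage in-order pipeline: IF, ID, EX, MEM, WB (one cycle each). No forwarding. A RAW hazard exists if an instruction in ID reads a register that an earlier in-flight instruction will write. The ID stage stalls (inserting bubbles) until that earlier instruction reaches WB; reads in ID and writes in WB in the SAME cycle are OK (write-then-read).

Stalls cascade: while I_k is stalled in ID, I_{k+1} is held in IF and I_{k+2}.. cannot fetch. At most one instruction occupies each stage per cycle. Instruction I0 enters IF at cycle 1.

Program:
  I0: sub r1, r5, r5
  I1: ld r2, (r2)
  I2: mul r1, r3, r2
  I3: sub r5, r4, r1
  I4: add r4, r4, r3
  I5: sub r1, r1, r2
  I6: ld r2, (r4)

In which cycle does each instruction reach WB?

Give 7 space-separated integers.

Answer: 5 6 9 12 13 14 16

Derivation:
I0 sub r1 <- r5,r5: IF@1 ID@2 stall=0 (-) EX@3 MEM@4 WB@5
I1 ld r2 <- r2: IF@2 ID@3 stall=0 (-) EX@4 MEM@5 WB@6
I2 mul r1 <- r3,r2: IF@3 ID@4 stall=2 (RAW on I1.r2 (WB@6)) EX@7 MEM@8 WB@9
I3 sub r5 <- r4,r1: IF@4 ID@7 stall=2 (RAW on I2.r1 (WB@9)) EX@10 MEM@11 WB@12
I4 add r4 <- r4,r3: IF@7 ID@10 stall=0 (-) EX@11 MEM@12 WB@13
I5 sub r1 <- r1,r2: IF@10 ID@11 stall=0 (-) EX@12 MEM@13 WB@14
I6 ld r2 <- r4: IF@11 ID@12 stall=1 (RAW on I4.r4 (WB@13)) EX@14 MEM@15 WB@16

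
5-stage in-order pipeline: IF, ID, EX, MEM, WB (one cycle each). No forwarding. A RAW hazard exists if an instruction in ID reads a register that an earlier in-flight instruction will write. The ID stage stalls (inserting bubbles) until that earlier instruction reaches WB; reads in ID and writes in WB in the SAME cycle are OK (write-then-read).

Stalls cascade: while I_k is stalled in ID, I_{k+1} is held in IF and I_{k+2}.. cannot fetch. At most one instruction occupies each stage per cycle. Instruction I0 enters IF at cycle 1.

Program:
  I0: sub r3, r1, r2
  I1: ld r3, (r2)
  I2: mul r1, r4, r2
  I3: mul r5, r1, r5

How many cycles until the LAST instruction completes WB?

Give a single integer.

I0 sub r3 <- r1,r2: IF@1 ID@2 stall=0 (-) EX@3 MEM@4 WB@5
I1 ld r3 <- r2: IF@2 ID@3 stall=0 (-) EX@4 MEM@5 WB@6
I2 mul r1 <- r4,r2: IF@3 ID@4 stall=0 (-) EX@5 MEM@6 WB@7
I3 mul r5 <- r1,r5: IF@4 ID@5 stall=2 (RAW on I2.r1 (WB@7)) EX@8 MEM@9 WB@10

Answer: 10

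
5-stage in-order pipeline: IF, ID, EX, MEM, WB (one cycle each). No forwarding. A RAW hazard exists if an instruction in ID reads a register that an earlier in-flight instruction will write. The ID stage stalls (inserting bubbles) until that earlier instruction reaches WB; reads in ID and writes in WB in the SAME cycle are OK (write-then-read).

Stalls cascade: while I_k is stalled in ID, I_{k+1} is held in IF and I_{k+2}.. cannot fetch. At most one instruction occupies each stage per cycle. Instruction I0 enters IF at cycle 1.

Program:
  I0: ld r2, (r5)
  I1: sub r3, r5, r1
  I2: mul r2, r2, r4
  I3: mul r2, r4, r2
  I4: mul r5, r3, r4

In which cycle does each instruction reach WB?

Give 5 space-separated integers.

Answer: 5 6 8 11 12

Derivation:
I0 ld r2 <- r5: IF@1 ID@2 stall=0 (-) EX@3 MEM@4 WB@5
I1 sub r3 <- r5,r1: IF@2 ID@3 stall=0 (-) EX@4 MEM@5 WB@6
I2 mul r2 <- r2,r4: IF@3 ID@4 stall=1 (RAW on I0.r2 (WB@5)) EX@6 MEM@7 WB@8
I3 mul r2 <- r4,r2: IF@4 ID@6 stall=2 (RAW on I2.r2 (WB@8)) EX@9 MEM@10 WB@11
I4 mul r5 <- r3,r4: IF@6 ID@9 stall=0 (-) EX@10 MEM@11 WB@12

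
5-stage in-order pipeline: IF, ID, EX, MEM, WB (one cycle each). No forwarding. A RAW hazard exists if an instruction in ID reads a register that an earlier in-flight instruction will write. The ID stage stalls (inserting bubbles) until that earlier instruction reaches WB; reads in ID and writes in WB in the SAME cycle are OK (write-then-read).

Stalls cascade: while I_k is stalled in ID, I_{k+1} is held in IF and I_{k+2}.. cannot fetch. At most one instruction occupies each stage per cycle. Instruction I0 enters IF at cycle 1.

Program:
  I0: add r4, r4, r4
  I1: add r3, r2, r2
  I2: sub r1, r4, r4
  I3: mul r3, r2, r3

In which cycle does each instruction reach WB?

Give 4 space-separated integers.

Answer: 5 6 8 9

Derivation:
I0 add r4 <- r4,r4: IF@1 ID@2 stall=0 (-) EX@3 MEM@4 WB@5
I1 add r3 <- r2,r2: IF@2 ID@3 stall=0 (-) EX@4 MEM@5 WB@6
I2 sub r1 <- r4,r4: IF@3 ID@4 stall=1 (RAW on I0.r4 (WB@5)) EX@6 MEM@7 WB@8
I3 mul r3 <- r2,r3: IF@4 ID@6 stall=0 (-) EX@7 MEM@8 WB@9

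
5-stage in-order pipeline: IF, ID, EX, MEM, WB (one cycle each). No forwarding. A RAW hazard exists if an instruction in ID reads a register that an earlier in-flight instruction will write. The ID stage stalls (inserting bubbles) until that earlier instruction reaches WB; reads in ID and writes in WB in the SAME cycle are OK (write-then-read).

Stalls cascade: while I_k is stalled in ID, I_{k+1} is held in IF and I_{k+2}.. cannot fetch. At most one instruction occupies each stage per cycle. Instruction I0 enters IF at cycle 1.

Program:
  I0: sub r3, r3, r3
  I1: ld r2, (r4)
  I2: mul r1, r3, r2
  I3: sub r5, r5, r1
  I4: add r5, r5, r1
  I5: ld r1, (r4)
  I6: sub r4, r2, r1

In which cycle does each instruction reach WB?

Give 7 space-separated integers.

Answer: 5 6 9 12 15 16 19

Derivation:
I0 sub r3 <- r3,r3: IF@1 ID@2 stall=0 (-) EX@3 MEM@4 WB@5
I1 ld r2 <- r4: IF@2 ID@3 stall=0 (-) EX@4 MEM@5 WB@6
I2 mul r1 <- r3,r2: IF@3 ID@4 stall=2 (RAW on I1.r2 (WB@6)) EX@7 MEM@8 WB@9
I3 sub r5 <- r5,r1: IF@4 ID@7 stall=2 (RAW on I2.r1 (WB@9)) EX@10 MEM@11 WB@12
I4 add r5 <- r5,r1: IF@7 ID@10 stall=2 (RAW on I3.r5 (WB@12)) EX@13 MEM@14 WB@15
I5 ld r1 <- r4: IF@10 ID@13 stall=0 (-) EX@14 MEM@15 WB@16
I6 sub r4 <- r2,r1: IF@13 ID@14 stall=2 (RAW on I5.r1 (WB@16)) EX@17 MEM@18 WB@19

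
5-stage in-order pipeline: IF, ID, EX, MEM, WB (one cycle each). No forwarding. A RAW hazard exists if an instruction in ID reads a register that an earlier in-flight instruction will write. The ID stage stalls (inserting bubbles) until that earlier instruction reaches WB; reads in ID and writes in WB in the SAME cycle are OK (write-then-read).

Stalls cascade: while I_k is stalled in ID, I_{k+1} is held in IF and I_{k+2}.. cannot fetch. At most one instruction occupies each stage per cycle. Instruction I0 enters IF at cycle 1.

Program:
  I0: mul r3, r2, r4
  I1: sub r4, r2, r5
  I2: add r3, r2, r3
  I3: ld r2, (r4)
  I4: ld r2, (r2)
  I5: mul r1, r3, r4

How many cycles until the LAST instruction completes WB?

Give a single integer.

Answer: 13

Derivation:
I0 mul r3 <- r2,r4: IF@1 ID@2 stall=0 (-) EX@3 MEM@4 WB@5
I1 sub r4 <- r2,r5: IF@2 ID@3 stall=0 (-) EX@4 MEM@5 WB@6
I2 add r3 <- r2,r3: IF@3 ID@4 stall=1 (RAW on I0.r3 (WB@5)) EX@6 MEM@7 WB@8
I3 ld r2 <- r4: IF@4 ID@6 stall=0 (-) EX@7 MEM@8 WB@9
I4 ld r2 <- r2: IF@6 ID@7 stall=2 (RAW on I3.r2 (WB@9)) EX@10 MEM@11 WB@12
I5 mul r1 <- r3,r4: IF@7 ID@10 stall=0 (-) EX@11 MEM@12 WB@13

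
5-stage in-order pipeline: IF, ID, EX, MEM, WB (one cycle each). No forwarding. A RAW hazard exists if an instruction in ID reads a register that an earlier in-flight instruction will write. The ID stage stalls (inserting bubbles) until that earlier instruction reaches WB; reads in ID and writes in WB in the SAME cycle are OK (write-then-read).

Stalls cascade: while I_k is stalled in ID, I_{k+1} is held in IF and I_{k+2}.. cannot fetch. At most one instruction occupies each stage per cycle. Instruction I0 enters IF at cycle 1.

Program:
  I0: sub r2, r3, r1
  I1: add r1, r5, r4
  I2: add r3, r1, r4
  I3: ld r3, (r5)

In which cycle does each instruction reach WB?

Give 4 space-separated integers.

I0 sub r2 <- r3,r1: IF@1 ID@2 stall=0 (-) EX@3 MEM@4 WB@5
I1 add r1 <- r5,r4: IF@2 ID@3 stall=0 (-) EX@4 MEM@5 WB@6
I2 add r3 <- r1,r4: IF@3 ID@4 stall=2 (RAW on I1.r1 (WB@6)) EX@7 MEM@8 WB@9
I3 ld r3 <- r5: IF@4 ID@7 stall=0 (-) EX@8 MEM@9 WB@10

Answer: 5 6 9 10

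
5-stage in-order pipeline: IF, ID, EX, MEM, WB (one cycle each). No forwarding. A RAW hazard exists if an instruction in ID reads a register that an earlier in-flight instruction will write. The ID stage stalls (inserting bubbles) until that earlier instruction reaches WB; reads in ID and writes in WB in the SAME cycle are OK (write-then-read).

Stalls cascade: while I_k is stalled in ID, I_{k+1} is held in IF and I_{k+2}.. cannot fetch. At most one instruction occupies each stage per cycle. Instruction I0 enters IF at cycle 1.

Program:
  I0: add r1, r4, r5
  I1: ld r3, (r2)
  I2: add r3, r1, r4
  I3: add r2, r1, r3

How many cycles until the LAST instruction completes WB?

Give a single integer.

Answer: 11

Derivation:
I0 add r1 <- r4,r5: IF@1 ID@2 stall=0 (-) EX@3 MEM@4 WB@5
I1 ld r3 <- r2: IF@2 ID@3 stall=0 (-) EX@4 MEM@5 WB@6
I2 add r3 <- r1,r4: IF@3 ID@4 stall=1 (RAW on I0.r1 (WB@5)) EX@6 MEM@7 WB@8
I3 add r2 <- r1,r3: IF@4 ID@6 stall=2 (RAW on I2.r3 (WB@8)) EX@9 MEM@10 WB@11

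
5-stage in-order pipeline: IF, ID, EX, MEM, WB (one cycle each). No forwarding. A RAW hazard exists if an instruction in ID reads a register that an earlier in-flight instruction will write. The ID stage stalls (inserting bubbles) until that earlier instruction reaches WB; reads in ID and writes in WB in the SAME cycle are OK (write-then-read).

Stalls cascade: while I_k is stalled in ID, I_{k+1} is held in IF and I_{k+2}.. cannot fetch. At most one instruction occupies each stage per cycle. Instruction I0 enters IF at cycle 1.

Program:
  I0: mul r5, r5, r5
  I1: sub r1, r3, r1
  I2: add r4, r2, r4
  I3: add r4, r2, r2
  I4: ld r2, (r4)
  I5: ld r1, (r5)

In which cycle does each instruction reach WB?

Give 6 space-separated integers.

Answer: 5 6 7 8 11 12

Derivation:
I0 mul r5 <- r5,r5: IF@1 ID@2 stall=0 (-) EX@3 MEM@4 WB@5
I1 sub r1 <- r3,r1: IF@2 ID@3 stall=0 (-) EX@4 MEM@5 WB@6
I2 add r4 <- r2,r4: IF@3 ID@4 stall=0 (-) EX@5 MEM@6 WB@7
I3 add r4 <- r2,r2: IF@4 ID@5 stall=0 (-) EX@6 MEM@7 WB@8
I4 ld r2 <- r4: IF@5 ID@6 stall=2 (RAW on I3.r4 (WB@8)) EX@9 MEM@10 WB@11
I5 ld r1 <- r5: IF@6 ID@9 stall=0 (-) EX@10 MEM@11 WB@12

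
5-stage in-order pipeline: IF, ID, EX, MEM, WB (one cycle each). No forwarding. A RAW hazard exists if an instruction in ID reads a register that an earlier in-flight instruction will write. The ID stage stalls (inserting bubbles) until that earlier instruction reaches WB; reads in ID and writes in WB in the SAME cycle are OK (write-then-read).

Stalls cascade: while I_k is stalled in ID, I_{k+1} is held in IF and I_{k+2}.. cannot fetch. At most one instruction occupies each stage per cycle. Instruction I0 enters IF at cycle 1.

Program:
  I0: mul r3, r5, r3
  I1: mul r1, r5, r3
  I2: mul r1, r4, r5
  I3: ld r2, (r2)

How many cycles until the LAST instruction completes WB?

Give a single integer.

Answer: 10

Derivation:
I0 mul r3 <- r5,r3: IF@1 ID@2 stall=0 (-) EX@3 MEM@4 WB@5
I1 mul r1 <- r5,r3: IF@2 ID@3 stall=2 (RAW on I0.r3 (WB@5)) EX@6 MEM@7 WB@8
I2 mul r1 <- r4,r5: IF@3 ID@6 stall=0 (-) EX@7 MEM@8 WB@9
I3 ld r2 <- r2: IF@6 ID@7 stall=0 (-) EX@8 MEM@9 WB@10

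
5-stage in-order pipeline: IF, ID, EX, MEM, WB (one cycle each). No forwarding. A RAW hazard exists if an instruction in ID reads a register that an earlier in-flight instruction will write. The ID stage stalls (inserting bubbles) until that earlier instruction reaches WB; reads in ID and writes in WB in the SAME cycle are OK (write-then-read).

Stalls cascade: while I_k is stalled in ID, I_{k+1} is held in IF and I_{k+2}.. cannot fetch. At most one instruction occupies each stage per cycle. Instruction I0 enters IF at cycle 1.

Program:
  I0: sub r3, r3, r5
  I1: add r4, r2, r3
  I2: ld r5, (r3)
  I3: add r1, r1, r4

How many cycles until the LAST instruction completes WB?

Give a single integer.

I0 sub r3 <- r3,r5: IF@1 ID@2 stall=0 (-) EX@3 MEM@4 WB@5
I1 add r4 <- r2,r3: IF@2 ID@3 stall=2 (RAW on I0.r3 (WB@5)) EX@6 MEM@7 WB@8
I2 ld r5 <- r3: IF@3 ID@6 stall=0 (-) EX@7 MEM@8 WB@9
I3 add r1 <- r1,r4: IF@6 ID@7 stall=1 (RAW on I1.r4 (WB@8)) EX@9 MEM@10 WB@11

Answer: 11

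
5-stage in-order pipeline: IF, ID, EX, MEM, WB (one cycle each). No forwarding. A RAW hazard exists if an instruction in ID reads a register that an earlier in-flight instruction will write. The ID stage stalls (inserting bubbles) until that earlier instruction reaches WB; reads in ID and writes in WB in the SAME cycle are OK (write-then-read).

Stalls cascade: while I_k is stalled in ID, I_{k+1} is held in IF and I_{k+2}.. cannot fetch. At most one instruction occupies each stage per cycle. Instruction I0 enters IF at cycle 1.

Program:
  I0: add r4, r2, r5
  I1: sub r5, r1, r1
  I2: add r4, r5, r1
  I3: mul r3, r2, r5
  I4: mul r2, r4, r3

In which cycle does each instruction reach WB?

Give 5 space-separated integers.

I0 add r4 <- r2,r5: IF@1 ID@2 stall=0 (-) EX@3 MEM@4 WB@5
I1 sub r5 <- r1,r1: IF@2 ID@3 stall=0 (-) EX@4 MEM@5 WB@6
I2 add r4 <- r5,r1: IF@3 ID@4 stall=2 (RAW on I1.r5 (WB@6)) EX@7 MEM@8 WB@9
I3 mul r3 <- r2,r5: IF@4 ID@7 stall=0 (-) EX@8 MEM@9 WB@10
I4 mul r2 <- r4,r3: IF@7 ID@8 stall=2 (RAW on I3.r3 (WB@10)) EX@11 MEM@12 WB@13

Answer: 5 6 9 10 13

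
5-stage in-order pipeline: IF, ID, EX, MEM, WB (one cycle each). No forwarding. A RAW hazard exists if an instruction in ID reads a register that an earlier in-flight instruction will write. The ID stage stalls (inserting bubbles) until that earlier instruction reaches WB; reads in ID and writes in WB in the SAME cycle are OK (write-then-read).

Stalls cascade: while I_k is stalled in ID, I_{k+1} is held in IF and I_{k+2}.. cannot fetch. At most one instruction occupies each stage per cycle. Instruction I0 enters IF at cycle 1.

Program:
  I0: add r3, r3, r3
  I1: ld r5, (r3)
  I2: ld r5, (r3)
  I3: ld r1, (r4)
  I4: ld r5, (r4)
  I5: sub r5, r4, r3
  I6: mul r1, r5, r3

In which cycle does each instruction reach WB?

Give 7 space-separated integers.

Answer: 5 8 9 10 11 12 15

Derivation:
I0 add r3 <- r3,r3: IF@1 ID@2 stall=0 (-) EX@3 MEM@4 WB@5
I1 ld r5 <- r3: IF@2 ID@3 stall=2 (RAW on I0.r3 (WB@5)) EX@6 MEM@7 WB@8
I2 ld r5 <- r3: IF@3 ID@6 stall=0 (-) EX@7 MEM@8 WB@9
I3 ld r1 <- r4: IF@6 ID@7 stall=0 (-) EX@8 MEM@9 WB@10
I4 ld r5 <- r4: IF@7 ID@8 stall=0 (-) EX@9 MEM@10 WB@11
I5 sub r5 <- r4,r3: IF@8 ID@9 stall=0 (-) EX@10 MEM@11 WB@12
I6 mul r1 <- r5,r3: IF@9 ID@10 stall=2 (RAW on I5.r5 (WB@12)) EX@13 MEM@14 WB@15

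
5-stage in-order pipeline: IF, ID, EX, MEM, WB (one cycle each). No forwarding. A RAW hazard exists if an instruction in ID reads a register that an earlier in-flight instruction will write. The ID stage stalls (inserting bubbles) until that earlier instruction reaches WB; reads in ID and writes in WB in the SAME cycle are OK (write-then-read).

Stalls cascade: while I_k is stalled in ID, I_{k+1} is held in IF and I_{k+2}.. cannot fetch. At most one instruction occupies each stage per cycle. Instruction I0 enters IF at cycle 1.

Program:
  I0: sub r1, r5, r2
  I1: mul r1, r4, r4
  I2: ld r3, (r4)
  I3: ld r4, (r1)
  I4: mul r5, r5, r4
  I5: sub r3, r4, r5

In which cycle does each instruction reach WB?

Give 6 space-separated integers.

Answer: 5 6 7 9 12 15

Derivation:
I0 sub r1 <- r5,r2: IF@1 ID@2 stall=0 (-) EX@3 MEM@4 WB@5
I1 mul r1 <- r4,r4: IF@2 ID@3 stall=0 (-) EX@4 MEM@5 WB@6
I2 ld r3 <- r4: IF@3 ID@4 stall=0 (-) EX@5 MEM@6 WB@7
I3 ld r4 <- r1: IF@4 ID@5 stall=1 (RAW on I1.r1 (WB@6)) EX@7 MEM@8 WB@9
I4 mul r5 <- r5,r4: IF@5 ID@7 stall=2 (RAW on I3.r4 (WB@9)) EX@10 MEM@11 WB@12
I5 sub r3 <- r4,r5: IF@7 ID@10 stall=2 (RAW on I4.r5 (WB@12)) EX@13 MEM@14 WB@15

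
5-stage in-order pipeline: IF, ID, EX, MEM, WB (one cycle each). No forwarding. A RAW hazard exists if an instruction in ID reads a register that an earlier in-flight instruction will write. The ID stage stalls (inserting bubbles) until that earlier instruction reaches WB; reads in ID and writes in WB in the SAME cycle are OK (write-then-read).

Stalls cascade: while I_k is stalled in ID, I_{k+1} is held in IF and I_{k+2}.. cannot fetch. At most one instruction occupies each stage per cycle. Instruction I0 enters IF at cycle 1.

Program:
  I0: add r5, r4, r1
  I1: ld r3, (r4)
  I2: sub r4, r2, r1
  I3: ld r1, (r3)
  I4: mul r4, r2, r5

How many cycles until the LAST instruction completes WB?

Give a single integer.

I0 add r5 <- r4,r1: IF@1 ID@2 stall=0 (-) EX@3 MEM@4 WB@5
I1 ld r3 <- r4: IF@2 ID@3 stall=0 (-) EX@4 MEM@5 WB@6
I2 sub r4 <- r2,r1: IF@3 ID@4 stall=0 (-) EX@5 MEM@6 WB@7
I3 ld r1 <- r3: IF@4 ID@5 stall=1 (RAW on I1.r3 (WB@6)) EX@7 MEM@8 WB@9
I4 mul r4 <- r2,r5: IF@5 ID@7 stall=0 (-) EX@8 MEM@9 WB@10

Answer: 10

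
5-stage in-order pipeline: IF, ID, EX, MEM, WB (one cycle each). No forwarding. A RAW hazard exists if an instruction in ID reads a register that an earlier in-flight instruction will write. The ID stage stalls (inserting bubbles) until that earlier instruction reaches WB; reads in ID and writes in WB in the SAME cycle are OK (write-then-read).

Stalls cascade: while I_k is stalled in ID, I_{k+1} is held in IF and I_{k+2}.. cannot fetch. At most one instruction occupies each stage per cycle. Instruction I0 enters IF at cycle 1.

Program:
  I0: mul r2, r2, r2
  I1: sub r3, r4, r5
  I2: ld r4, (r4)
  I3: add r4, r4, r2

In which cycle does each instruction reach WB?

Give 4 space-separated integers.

Answer: 5 6 7 10

Derivation:
I0 mul r2 <- r2,r2: IF@1 ID@2 stall=0 (-) EX@3 MEM@4 WB@5
I1 sub r3 <- r4,r5: IF@2 ID@3 stall=0 (-) EX@4 MEM@5 WB@6
I2 ld r4 <- r4: IF@3 ID@4 stall=0 (-) EX@5 MEM@6 WB@7
I3 add r4 <- r4,r2: IF@4 ID@5 stall=2 (RAW on I2.r4 (WB@7)) EX@8 MEM@9 WB@10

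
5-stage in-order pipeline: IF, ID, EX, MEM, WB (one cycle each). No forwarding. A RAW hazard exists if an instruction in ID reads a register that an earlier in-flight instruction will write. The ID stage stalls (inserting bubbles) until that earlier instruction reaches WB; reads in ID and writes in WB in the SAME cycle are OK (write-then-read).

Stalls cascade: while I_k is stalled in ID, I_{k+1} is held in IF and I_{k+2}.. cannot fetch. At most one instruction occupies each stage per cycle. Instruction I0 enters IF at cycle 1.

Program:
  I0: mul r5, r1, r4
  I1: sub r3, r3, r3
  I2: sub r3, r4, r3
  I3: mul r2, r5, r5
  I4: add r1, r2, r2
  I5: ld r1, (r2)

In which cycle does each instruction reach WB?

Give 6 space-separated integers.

Answer: 5 6 9 10 13 14

Derivation:
I0 mul r5 <- r1,r4: IF@1 ID@2 stall=0 (-) EX@3 MEM@4 WB@5
I1 sub r3 <- r3,r3: IF@2 ID@3 stall=0 (-) EX@4 MEM@5 WB@6
I2 sub r3 <- r4,r3: IF@3 ID@4 stall=2 (RAW on I1.r3 (WB@6)) EX@7 MEM@8 WB@9
I3 mul r2 <- r5,r5: IF@4 ID@7 stall=0 (-) EX@8 MEM@9 WB@10
I4 add r1 <- r2,r2: IF@7 ID@8 stall=2 (RAW on I3.r2 (WB@10)) EX@11 MEM@12 WB@13
I5 ld r1 <- r2: IF@8 ID@11 stall=0 (-) EX@12 MEM@13 WB@14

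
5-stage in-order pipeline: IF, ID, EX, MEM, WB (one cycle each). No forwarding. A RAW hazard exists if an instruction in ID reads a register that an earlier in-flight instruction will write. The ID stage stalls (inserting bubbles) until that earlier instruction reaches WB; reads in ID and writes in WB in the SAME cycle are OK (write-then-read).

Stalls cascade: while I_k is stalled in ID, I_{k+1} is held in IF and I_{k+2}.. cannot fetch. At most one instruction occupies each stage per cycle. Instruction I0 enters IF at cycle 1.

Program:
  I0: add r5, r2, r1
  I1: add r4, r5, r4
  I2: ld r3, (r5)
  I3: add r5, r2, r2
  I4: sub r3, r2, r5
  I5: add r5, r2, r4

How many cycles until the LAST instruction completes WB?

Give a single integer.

I0 add r5 <- r2,r1: IF@1 ID@2 stall=0 (-) EX@3 MEM@4 WB@5
I1 add r4 <- r5,r4: IF@2 ID@3 stall=2 (RAW on I0.r5 (WB@5)) EX@6 MEM@7 WB@8
I2 ld r3 <- r5: IF@3 ID@6 stall=0 (-) EX@7 MEM@8 WB@9
I3 add r5 <- r2,r2: IF@6 ID@7 stall=0 (-) EX@8 MEM@9 WB@10
I4 sub r3 <- r2,r5: IF@7 ID@8 stall=2 (RAW on I3.r5 (WB@10)) EX@11 MEM@12 WB@13
I5 add r5 <- r2,r4: IF@8 ID@11 stall=0 (-) EX@12 MEM@13 WB@14

Answer: 14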